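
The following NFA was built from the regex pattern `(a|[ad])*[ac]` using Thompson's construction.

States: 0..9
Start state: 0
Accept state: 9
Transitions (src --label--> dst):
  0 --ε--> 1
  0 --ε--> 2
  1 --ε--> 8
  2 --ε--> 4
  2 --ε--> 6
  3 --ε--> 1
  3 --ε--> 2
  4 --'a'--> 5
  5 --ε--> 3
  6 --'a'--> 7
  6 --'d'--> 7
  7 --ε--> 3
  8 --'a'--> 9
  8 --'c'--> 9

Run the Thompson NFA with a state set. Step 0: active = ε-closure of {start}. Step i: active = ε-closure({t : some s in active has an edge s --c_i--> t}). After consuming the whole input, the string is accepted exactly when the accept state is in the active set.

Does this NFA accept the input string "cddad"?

Answer: REJECT

Steps:
S₀ = ε-closure({0}) = {0,1,2,4,6,8}
'c' @ 1: {9}  [accepting]
'd' @ 2: {}  — dead — no transitions
rest 'dad' ignored (set empty)
final: {}; accept 9 not in set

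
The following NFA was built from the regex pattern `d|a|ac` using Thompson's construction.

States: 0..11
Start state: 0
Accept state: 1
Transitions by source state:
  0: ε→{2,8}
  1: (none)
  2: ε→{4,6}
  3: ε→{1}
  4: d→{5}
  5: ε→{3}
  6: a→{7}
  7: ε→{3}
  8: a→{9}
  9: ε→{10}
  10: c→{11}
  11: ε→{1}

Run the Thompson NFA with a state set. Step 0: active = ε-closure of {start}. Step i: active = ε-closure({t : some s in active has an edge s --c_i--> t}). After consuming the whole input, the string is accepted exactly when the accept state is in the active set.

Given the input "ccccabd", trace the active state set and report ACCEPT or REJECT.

initial (ε-close {0}): {0,2,4,6,8}
'c' @ 1: {}  — no active states
rest 'cccabd' ignored (set empty)
after full input: {}  (accept=1 not in)

Answer: REJECT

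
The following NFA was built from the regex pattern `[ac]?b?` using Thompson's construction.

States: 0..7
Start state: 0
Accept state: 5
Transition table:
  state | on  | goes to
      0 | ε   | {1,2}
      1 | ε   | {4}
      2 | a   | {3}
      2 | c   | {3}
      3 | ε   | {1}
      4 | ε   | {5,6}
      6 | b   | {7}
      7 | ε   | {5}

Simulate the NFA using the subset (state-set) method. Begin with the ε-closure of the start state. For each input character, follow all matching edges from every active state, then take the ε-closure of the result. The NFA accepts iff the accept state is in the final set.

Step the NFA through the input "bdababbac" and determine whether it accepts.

initial (ε-close {0}): {0,1,2,4,5,6}
'b' @ 1: {5,7}  (accept∈set)
'd' @ 2: {}  — dead — no transitions
rest 'ababbac' ignored (set empty)
final: {}; accept 5 not in set

Answer: REJECT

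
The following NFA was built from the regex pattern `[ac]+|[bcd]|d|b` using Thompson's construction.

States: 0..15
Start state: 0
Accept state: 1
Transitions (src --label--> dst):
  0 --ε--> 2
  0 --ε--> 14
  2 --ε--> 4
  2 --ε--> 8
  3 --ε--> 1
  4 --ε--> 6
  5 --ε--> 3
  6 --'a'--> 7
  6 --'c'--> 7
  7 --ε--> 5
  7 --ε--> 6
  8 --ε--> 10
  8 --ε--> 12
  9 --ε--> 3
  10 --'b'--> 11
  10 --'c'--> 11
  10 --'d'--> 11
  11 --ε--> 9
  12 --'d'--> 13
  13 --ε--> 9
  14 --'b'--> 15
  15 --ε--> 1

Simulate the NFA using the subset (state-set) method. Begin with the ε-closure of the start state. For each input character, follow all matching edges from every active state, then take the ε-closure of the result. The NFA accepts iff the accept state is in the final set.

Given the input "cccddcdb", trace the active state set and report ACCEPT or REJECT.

Answer: REJECT

Trace:
S₀ = ε-closure({0}) = {0,2,4,6,8,10,12,14}
'c' @ 1: {1,3,5,6,7,9,11}  ✓accept
'c' @ 2: {1,3,5,6,7}  ✓accept
'c' @ 3: {1,3,5,6,7}  ✓accept
'd' @ 4: {}  — dead — no transitions
rest 'dcdb' ignored (set empty)
end set {} — state 1 not in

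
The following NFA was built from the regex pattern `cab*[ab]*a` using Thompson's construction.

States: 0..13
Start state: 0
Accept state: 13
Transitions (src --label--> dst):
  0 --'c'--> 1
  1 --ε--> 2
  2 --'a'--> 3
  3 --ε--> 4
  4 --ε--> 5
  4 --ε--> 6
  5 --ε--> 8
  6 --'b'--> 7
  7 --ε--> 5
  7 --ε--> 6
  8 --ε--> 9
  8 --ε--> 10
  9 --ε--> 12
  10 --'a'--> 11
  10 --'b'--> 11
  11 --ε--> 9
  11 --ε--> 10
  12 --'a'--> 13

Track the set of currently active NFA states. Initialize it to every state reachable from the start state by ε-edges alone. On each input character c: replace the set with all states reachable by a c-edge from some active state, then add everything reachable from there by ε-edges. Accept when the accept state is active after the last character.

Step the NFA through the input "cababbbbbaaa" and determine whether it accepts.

Answer: ACCEPT

Trace:
initial (ε-close {0}): {0}
'c' @ 1: {1,2}
'a' @ 2: {3,4,5,6,8,9,10,12}
'b' @ 3: {5,6,7,8,9,10,11,12}
'a' @ 4: {9,10,11,12,13}  ✓accept
'b' @ 5: {9,10,11,12}
'b' @ 6: {9,10,11,12}
'b' @ 7: {9,10,11,12}
'b' @ 8: {9,10,11,12}
'b' @ 9: {9,10,11,12}
'a' @ 10: {9,10,11,12,13}  ✓accept
'a' @ 11: {9,10,11,12,13}  ✓accept
'a' @ 12: {9,10,11,12,13}  ✓accept
end set {9,10,11,12,13} — state 13 in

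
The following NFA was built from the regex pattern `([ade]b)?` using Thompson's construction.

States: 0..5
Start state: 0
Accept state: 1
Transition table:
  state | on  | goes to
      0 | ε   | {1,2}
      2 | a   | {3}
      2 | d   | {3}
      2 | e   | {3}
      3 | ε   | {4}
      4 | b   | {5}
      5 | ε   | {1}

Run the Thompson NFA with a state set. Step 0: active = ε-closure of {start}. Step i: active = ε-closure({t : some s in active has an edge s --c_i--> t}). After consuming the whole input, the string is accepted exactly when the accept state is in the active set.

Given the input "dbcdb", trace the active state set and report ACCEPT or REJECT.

Answer: REJECT

Steps:
initial (ε-close {0}): {0,1,2}
'd' @ 1: {3,4}
'b' @ 2: {1,5}  (accept∈set)
'c' @ 3: {}  — dead — no transitions
rest 'db' ignored (set empty)
final: {}; accept 1 not in set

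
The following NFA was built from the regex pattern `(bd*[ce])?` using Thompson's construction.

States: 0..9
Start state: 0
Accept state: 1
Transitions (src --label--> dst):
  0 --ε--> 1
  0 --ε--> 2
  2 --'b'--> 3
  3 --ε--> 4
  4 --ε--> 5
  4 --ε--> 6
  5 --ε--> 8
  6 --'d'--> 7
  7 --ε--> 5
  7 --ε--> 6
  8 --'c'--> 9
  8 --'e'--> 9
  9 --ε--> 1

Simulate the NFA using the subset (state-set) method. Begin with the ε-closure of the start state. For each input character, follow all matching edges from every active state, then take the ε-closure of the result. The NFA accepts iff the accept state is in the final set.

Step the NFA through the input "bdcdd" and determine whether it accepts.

Answer: REJECT

Steps:
start: ε-closure({0}) = {0,1,2}
'b' @ 1: {3,4,5,6,8}
'd' @ 2: {5,6,7,8}
'c' @ 3: {1,9}  ✓accept
'd' @ 4: {}  — state set empty
rest 'd' ignored (set empty)
end set {} — state 1 not in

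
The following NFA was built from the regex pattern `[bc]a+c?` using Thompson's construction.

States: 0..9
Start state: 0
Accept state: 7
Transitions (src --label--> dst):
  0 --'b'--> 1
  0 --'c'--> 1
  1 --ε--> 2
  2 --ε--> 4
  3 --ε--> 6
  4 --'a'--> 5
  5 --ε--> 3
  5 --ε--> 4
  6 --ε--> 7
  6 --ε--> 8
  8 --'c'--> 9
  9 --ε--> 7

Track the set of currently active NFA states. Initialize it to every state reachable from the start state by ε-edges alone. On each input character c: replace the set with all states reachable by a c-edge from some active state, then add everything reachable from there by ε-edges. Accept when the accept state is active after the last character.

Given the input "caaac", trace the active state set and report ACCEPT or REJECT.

Answer: ACCEPT

Trace:
initial (ε-close {0}): {0}
'c' @ 1: {1,2,4}
'a' @ 2: {3,4,5,6,7,8}  ✓accept
'a' @ 3: {3,4,5,6,7,8}  ✓accept
'a' @ 4: {3,4,5,6,7,8}  ✓accept
'c' @ 5: {7,9}  ✓accept
final: {7,9}; accept 7 in set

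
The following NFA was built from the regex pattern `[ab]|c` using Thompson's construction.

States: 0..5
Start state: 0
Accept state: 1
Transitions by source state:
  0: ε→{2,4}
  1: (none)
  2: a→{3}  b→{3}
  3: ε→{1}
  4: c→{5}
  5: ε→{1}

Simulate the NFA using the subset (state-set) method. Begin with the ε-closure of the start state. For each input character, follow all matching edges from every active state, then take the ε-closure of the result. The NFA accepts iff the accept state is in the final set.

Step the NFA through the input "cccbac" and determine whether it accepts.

Answer: REJECT

Trace:
initial (ε-close {0}): {0,2,4}
'c' @ 1: {1,5}  [accepting]
'c' @ 2: {}  — state set empty
rest 'cbac' ignored (set empty)
after full input: {}  (accept=1 not in)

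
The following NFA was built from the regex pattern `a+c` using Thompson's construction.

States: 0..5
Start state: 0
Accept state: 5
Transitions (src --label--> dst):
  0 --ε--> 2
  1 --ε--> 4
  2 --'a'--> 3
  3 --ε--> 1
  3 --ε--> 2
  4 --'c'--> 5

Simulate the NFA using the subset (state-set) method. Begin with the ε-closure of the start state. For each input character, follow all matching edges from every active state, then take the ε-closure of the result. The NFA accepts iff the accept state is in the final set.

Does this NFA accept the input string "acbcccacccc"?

Answer: REJECT

Steps:
start: ε-closure({0}) = {0,2}
'a' @ 1: {1,2,3,4}
'c' @ 2: {5}  [accepting]
'b' @ 3: {}  — dead — no transitions
rest 'cccacccc' ignored (set empty)
final: {}; accept 5 not in set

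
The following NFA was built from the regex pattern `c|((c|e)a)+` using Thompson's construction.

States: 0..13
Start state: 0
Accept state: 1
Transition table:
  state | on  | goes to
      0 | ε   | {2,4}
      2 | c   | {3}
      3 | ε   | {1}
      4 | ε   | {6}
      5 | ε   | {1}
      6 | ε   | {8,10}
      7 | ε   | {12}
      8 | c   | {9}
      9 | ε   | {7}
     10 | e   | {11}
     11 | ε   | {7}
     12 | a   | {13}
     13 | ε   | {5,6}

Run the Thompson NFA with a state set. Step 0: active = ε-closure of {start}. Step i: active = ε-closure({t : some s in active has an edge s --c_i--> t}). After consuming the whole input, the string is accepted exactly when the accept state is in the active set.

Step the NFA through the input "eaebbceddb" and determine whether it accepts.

Answer: REJECT

Trace:
start: ε-closure({0}) = {0,2,4,6,8,10}
'e' @ 1: {7,11,12}
'a' @ 2: {1,5,6,8,10,13}  [accepting]
'e' @ 3: {7,11,12}
'b' @ 4: {}  — no active states
rest 'bceddb' ignored (set empty)
end set {} — state 1 not in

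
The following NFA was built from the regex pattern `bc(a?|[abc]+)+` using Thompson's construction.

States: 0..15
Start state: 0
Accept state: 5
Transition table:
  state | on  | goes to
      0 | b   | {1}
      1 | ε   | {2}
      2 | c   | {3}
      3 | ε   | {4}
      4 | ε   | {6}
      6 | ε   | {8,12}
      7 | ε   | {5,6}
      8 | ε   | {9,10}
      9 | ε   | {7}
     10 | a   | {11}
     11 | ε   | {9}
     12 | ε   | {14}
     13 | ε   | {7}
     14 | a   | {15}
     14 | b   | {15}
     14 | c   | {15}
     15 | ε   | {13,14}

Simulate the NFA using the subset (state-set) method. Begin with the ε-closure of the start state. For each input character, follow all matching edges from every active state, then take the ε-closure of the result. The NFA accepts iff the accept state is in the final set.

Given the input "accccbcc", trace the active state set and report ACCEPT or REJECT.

initial (ε-close {0}): {0}
'a' @ 1: {}  — state set empty
rest 'ccccbcc' ignored (set empty)
final: {}; accept 5 not in set

Answer: REJECT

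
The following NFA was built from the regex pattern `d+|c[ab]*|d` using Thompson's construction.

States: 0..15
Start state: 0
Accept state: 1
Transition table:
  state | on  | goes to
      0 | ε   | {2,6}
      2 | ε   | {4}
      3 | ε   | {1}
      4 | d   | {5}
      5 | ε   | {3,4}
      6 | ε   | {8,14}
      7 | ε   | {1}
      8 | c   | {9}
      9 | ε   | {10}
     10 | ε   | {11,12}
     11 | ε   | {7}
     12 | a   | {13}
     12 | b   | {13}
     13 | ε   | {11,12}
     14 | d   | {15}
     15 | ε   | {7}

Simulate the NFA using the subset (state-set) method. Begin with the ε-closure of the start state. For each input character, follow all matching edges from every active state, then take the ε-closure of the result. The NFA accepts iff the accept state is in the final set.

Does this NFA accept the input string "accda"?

Answer: REJECT

Trace:
initial (ε-close {0}): {0,2,4,6,8,14}
'a' @ 1: {}  — state set empty
rest 'ccda' ignored (set empty)
end set {} — state 1 not in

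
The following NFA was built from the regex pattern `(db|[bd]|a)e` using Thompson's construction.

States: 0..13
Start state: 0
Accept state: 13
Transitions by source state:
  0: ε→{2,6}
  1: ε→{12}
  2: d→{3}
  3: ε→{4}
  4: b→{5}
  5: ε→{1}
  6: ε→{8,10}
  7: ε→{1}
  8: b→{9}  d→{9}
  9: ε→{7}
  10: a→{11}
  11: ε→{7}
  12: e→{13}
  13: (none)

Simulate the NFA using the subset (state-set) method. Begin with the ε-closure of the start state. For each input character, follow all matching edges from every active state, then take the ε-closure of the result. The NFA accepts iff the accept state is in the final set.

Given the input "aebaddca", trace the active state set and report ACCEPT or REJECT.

start: ε-closure({0}) = {0,2,6,8,10}
'a' @ 1: {1,7,11,12}
'e' @ 2: {13}  [accepting]
'b' @ 3: {}  — state set empty
rest 'addca' ignored (set empty)
end set {} — state 13 not in

Answer: REJECT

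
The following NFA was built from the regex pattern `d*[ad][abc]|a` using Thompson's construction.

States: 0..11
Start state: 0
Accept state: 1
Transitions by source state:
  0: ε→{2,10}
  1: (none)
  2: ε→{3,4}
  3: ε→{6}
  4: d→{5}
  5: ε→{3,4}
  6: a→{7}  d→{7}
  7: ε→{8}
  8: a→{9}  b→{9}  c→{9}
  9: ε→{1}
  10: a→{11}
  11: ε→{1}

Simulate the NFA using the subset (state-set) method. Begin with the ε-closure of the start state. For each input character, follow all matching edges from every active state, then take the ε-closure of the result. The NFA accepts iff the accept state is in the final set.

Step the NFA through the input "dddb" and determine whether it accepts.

S₀ = ε-closure({0}) = {0,2,3,4,6,10}
'd' @ 1: {3,4,5,6,7,8}
'd' @ 2: {3,4,5,6,7,8}
'd' @ 3: {3,4,5,6,7,8}
'b' @ 4: {1,9}  ✓accept
end set {1,9} — state 1 in

Answer: ACCEPT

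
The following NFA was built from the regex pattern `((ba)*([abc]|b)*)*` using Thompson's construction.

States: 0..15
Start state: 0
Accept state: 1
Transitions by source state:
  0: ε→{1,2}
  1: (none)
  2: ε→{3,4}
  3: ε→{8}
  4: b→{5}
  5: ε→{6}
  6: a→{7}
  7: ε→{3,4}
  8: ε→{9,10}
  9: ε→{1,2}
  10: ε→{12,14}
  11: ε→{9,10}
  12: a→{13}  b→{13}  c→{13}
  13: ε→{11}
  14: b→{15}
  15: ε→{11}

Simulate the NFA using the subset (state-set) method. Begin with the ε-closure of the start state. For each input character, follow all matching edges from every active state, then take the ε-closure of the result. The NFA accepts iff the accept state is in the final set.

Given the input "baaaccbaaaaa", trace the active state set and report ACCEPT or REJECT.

S₀ = ε-closure({0}) = {0,1,2,3,4,8,9,10,12,14}
'b' @ 1: {1,2,3,4,5,6,8,9,10,11,12,13,14,15}  [accepting]
'a' @ 2: {1,2,3,4,7,8,9,10,11,12,13,14}  [accepting]
'a' @ 3: {1,2,3,4,8,9,10,11,12,13,14}  [accepting]
'a' @ 4: {1,2,3,4,8,9,10,11,12,13,14}  [accepting]
'c' @ 5: {1,2,3,4,8,9,10,11,12,13,14}  [accepting]
'c' @ 6: {1,2,3,4,8,9,10,11,12,13,14}  [accepting]
'b' @ 7: {1,2,3,4,5,6,8,9,10,11,12,13,14,15}  [accepting]
'a' @ 8: {1,2,3,4,7,8,9,10,11,12,13,14}  [accepting]
'a' @ 9: {1,2,3,4,8,9,10,11,12,13,14}  [accepting]
'a' @ 10: {1,2,3,4,8,9,10,11,12,13,14}  [accepting]
'a' @ 11: {1,2,3,4,8,9,10,11,12,13,14}  [accepting]
'a' @ 12: {1,2,3,4,8,9,10,11,12,13,14}  [accepting]
end set {1,2,3,4,8,9,10,11,12,13,14} — state 1 in

Answer: ACCEPT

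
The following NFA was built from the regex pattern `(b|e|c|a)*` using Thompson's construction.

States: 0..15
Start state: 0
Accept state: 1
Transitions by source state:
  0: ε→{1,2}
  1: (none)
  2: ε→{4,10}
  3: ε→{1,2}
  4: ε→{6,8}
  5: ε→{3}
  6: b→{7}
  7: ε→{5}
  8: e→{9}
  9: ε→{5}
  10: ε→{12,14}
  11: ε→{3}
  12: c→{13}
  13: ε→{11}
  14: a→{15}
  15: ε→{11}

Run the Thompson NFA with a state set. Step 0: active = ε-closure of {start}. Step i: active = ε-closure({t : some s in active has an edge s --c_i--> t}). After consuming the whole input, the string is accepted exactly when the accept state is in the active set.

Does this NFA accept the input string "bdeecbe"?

Answer: REJECT

Steps:
start: ε-closure({0}) = {0,1,2,4,6,8,10,12,14}
'b' @ 1: {1,2,3,4,5,6,7,8,10,12,14}  (accept∈set)
'd' @ 2: {}  — state set empty
rest 'eecbe' ignored (set empty)
after full input: {}  (accept=1 not in)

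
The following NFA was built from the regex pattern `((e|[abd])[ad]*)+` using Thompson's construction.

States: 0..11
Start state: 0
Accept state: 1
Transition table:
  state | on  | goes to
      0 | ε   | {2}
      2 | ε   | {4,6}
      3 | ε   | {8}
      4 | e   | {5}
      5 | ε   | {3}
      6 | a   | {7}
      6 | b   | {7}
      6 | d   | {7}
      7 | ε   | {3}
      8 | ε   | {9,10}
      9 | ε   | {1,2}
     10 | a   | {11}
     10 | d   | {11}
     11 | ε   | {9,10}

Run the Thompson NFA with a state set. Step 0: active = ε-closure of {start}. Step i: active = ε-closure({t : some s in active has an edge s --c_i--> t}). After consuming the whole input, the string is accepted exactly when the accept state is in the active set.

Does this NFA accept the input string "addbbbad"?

Answer: ACCEPT

Trace:
S₀ = ε-closure({0}) = {0,2,4,6}
'a' @ 1: {1,2,3,4,6,7,8,9,10}  ✓accept
'd' @ 2: {1,2,3,4,6,7,8,9,10,11}  ✓accept
'd' @ 3: {1,2,3,4,6,7,8,9,10,11}  ✓accept
'b' @ 4: {1,2,3,4,6,7,8,9,10}  ✓accept
'b' @ 5: {1,2,3,4,6,7,8,9,10}  ✓accept
'b' @ 6: {1,2,3,4,6,7,8,9,10}  ✓accept
'a' @ 7: {1,2,3,4,6,7,8,9,10,11}  ✓accept
'd' @ 8: {1,2,3,4,6,7,8,9,10,11}  ✓accept
final: {1,2,3,4,6,7,8,9,10,11}; accept 1 in set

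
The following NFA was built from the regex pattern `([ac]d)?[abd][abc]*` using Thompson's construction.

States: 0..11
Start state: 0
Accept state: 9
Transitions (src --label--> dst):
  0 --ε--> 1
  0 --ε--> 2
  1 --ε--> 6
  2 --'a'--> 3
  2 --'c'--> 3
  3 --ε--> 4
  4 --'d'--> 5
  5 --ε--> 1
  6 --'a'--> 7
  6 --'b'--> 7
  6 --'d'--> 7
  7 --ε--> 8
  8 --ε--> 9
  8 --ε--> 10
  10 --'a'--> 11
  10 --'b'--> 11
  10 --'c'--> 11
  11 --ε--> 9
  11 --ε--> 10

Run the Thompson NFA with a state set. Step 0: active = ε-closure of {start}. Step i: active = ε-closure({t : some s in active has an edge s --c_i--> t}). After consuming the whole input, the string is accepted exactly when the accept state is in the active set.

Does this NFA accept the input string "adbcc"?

S₀ = ε-closure({0}) = {0,1,2,6}
'a' @ 1: {3,4,7,8,9,10}  (accept∈set)
'd' @ 2: {1,5,6}
'b' @ 3: {7,8,9,10}  (accept∈set)
'c' @ 4: {9,10,11}  (accept∈set)
'c' @ 5: {9,10,11}  (accept∈set)
end set {9,10,11} — state 9 in

Answer: ACCEPT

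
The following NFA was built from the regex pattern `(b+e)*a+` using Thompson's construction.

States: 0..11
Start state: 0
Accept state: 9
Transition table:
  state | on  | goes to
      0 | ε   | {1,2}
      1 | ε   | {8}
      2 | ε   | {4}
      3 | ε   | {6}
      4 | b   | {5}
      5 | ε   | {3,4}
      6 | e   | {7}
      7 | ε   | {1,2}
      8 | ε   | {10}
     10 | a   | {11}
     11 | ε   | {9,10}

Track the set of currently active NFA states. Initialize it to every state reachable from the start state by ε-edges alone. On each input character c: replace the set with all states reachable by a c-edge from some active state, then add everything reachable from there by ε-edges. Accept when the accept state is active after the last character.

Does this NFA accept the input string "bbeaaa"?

start: ε-closure({0}) = {0,1,2,4,8,10}
'b' @ 1: {3,4,5,6}
'b' @ 2: {3,4,5,6}
'e' @ 3: {1,2,4,7,8,10}
'a' @ 4: {9,10,11}  ✓accept
'a' @ 5: {9,10,11}  ✓accept
'a' @ 6: {9,10,11}  ✓accept
end set {9,10,11} — state 9 in

Answer: ACCEPT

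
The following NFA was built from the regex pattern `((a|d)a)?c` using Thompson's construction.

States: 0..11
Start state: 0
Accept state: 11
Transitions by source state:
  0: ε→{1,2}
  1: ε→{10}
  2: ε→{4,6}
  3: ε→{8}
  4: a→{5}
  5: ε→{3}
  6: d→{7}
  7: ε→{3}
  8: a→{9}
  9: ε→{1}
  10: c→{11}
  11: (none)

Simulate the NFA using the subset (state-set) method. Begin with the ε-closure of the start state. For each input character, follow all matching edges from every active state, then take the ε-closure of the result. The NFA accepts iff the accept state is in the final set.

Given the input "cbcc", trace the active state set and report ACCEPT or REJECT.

Answer: REJECT

Derivation:
S₀ = ε-closure({0}) = {0,1,2,4,6,10}
'c' @ 1: {11}  ✓accept
'b' @ 2: {}  — state set empty
rest 'cc' ignored (set empty)
after full input: {}  (accept=11 not in)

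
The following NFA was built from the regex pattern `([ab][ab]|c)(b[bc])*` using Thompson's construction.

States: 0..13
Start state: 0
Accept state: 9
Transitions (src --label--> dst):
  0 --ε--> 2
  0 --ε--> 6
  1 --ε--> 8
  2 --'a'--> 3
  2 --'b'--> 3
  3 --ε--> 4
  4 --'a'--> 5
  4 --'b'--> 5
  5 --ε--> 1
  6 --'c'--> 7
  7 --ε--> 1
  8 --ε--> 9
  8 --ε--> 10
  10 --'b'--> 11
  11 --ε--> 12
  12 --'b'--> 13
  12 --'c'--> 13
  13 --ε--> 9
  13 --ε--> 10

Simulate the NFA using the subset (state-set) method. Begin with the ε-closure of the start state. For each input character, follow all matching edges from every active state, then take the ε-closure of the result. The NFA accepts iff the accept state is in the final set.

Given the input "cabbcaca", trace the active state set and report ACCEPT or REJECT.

Answer: REJECT

Derivation:
start: ε-closure({0}) = {0,2,6}
'c' @ 1: {1,7,8,9,10}  (accept∈set)
'a' @ 2: {}  — no active states
rest 'bbcaca' ignored (set empty)
final: {}; accept 9 not in set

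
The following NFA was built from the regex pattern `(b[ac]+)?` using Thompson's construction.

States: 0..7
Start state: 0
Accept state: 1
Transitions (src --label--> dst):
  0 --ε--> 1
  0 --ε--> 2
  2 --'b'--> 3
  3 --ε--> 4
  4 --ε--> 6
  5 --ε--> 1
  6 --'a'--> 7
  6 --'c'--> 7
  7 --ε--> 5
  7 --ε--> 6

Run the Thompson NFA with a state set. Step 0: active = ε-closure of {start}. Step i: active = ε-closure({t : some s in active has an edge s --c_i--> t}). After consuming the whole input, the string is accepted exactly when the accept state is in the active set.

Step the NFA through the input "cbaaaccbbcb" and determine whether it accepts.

Answer: REJECT

Trace:
start: ε-closure({0}) = {0,1,2}
'c' @ 1: {}  — state set empty
rest 'baaaccbbcb' ignored (set empty)
final: {}; accept 1 not in set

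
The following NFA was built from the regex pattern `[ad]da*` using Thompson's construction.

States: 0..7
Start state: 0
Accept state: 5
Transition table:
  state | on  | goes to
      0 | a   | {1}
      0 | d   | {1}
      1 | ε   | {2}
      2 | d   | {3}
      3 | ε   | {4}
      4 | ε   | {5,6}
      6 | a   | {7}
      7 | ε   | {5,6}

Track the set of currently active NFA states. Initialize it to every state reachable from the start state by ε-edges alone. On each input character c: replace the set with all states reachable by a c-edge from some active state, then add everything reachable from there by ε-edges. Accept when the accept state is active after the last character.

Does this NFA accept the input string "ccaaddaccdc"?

initial (ε-close {0}): {0}
'c' @ 1: {}  — dead — no transitions
rest 'caaddaccdc' ignored (set empty)
final: {}; accept 5 not in set

Answer: REJECT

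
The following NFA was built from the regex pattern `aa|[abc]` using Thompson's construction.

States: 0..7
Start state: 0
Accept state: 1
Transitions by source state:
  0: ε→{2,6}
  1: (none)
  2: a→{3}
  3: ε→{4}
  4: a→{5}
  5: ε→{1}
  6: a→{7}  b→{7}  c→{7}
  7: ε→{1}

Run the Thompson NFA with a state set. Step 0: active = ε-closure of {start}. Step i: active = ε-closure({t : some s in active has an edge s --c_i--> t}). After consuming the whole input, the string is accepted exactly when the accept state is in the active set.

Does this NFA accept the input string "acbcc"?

Answer: REJECT

Steps:
initial (ε-close {0}): {0,2,6}
'a' @ 1: {1,3,4,7}  ✓accept
'c' @ 2: {}  — state set empty
rest 'bcc' ignored (set empty)
end set {} — state 1 not in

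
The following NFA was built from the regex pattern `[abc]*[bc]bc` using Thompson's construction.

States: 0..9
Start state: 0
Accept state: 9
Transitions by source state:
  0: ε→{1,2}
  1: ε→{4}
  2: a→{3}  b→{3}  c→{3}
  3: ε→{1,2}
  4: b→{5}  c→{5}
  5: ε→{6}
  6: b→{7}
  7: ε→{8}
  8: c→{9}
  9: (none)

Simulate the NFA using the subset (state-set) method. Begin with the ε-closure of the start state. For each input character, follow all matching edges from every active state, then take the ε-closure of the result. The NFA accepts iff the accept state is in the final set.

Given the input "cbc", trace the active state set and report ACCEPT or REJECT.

Answer: ACCEPT

Derivation:
initial (ε-close {0}): {0,1,2,4}
'c' @ 1: {1,2,3,4,5,6}
'b' @ 2: {1,2,3,4,5,6,7,8}
'c' @ 3: {1,2,3,4,5,6,9}  ✓accept
end set {1,2,3,4,5,6,9} — state 9 in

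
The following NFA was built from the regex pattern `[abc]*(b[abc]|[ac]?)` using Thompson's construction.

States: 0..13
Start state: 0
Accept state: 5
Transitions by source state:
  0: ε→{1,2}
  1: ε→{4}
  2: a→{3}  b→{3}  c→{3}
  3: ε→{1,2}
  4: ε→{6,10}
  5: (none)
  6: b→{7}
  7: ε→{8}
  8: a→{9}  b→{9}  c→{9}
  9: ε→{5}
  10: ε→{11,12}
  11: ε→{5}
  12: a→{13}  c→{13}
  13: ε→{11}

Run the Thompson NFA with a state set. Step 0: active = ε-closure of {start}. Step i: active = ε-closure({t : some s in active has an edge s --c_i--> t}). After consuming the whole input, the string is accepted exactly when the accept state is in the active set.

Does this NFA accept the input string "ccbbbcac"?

Answer: ACCEPT

Steps:
initial (ε-close {0}): {0,1,2,4,5,6,10,11,12}
'c' @ 1: {1,2,3,4,5,6,10,11,12,13}  ✓accept
'c' @ 2: {1,2,3,4,5,6,10,11,12,13}  ✓accept
'b' @ 3: {1,2,3,4,5,6,7,8,10,11,12}  ✓accept
'b' @ 4: {1,2,3,4,5,6,7,8,9,10,11,12}  ✓accept
'b' @ 5: {1,2,3,4,5,6,7,8,9,10,11,12}  ✓accept
'c' @ 6: {1,2,3,4,5,6,9,10,11,12,13}  ✓accept
'a' @ 7: {1,2,3,4,5,6,10,11,12,13}  ✓accept
'c' @ 8: {1,2,3,4,5,6,10,11,12,13}  ✓accept
final: {1,2,3,4,5,6,10,11,12,13}; accept 5 in set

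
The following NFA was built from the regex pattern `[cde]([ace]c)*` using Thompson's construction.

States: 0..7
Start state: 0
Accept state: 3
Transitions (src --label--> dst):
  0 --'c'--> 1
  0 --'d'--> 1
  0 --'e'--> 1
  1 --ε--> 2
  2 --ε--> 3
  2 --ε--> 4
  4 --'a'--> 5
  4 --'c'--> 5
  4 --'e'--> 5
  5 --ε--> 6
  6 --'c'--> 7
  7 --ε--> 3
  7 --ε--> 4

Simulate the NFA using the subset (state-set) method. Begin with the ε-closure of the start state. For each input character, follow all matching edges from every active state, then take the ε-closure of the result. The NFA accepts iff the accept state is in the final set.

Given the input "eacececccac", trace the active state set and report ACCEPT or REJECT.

Answer: ACCEPT

Steps:
S₀ = ε-closure({0}) = {0}
'e' @ 1: {1,2,3,4}  (accept∈set)
'a' @ 2: {5,6}
'c' @ 3: {3,4,7}  (accept∈set)
'e' @ 4: {5,6}
'c' @ 5: {3,4,7}  (accept∈set)
'e' @ 6: {5,6}
'c' @ 7: {3,4,7}  (accept∈set)
'c' @ 8: {5,6}
'c' @ 9: {3,4,7}  (accept∈set)
'a' @ 10: {5,6}
'c' @ 11: {3,4,7}  (accept∈set)
after full input: {3,4,7}  (accept=3 in)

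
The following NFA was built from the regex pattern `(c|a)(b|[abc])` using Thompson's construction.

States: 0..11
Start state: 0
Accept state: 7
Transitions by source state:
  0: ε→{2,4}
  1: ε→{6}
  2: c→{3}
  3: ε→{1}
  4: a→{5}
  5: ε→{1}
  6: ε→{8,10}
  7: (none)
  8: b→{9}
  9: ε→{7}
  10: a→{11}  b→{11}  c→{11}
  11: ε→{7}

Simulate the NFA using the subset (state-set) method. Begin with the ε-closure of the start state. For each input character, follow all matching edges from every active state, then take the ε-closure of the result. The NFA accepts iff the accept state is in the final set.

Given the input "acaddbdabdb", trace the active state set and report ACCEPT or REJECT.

Answer: REJECT

Derivation:
start: ε-closure({0}) = {0,2,4}
'a' @ 1: {1,5,6,8,10}
'c' @ 2: {7,11}  [accepting]
'a' @ 3: {}  — state set empty
rest 'ddbdabdb' ignored (set empty)
after full input: {}  (accept=7 not in)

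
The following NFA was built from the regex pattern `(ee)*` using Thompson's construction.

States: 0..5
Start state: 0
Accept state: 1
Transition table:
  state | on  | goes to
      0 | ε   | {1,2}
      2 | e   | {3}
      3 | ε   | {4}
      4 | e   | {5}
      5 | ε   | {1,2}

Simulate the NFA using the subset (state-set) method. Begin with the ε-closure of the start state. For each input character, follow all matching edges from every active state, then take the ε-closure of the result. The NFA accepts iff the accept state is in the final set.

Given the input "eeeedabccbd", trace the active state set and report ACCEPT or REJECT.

Answer: REJECT

Steps:
start: ε-closure({0}) = {0,1,2}
'e' @ 1: {3,4}
'e' @ 2: {1,2,5}  [accepting]
'e' @ 3: {3,4}
'e' @ 4: {1,2,5}  [accepting]
'd' @ 5: {}  — no active states
rest 'abccbd' ignored (set empty)
end set {} — state 1 not in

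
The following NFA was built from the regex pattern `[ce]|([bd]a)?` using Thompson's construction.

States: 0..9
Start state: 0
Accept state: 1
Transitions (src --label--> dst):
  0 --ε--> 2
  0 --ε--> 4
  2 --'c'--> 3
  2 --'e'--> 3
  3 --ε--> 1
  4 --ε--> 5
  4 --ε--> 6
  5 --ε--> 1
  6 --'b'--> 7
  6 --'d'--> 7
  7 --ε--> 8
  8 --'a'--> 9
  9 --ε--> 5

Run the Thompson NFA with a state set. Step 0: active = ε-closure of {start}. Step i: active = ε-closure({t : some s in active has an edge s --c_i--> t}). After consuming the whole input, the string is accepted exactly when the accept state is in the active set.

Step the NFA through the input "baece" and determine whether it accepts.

S₀ = ε-closure({0}) = {0,1,2,4,5,6}
'b' @ 1: {7,8}
'a' @ 2: {1,5,9}  ✓accept
'e' @ 3: {}  — dead — no transitions
rest 'ce' ignored (set empty)
after full input: {}  (accept=1 not in)

Answer: REJECT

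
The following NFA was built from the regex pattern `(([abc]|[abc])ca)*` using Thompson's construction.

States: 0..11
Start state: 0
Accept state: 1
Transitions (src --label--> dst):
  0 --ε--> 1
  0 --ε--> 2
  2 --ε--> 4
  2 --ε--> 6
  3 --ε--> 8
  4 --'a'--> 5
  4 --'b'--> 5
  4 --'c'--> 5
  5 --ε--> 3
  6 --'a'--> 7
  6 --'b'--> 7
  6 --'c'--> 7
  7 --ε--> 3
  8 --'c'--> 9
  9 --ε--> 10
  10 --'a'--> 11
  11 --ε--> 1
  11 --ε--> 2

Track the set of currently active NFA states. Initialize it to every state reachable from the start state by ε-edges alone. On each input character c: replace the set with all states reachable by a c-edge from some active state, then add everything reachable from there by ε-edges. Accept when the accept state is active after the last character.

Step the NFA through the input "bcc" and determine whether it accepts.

Answer: REJECT

Derivation:
S₀ = ε-closure({0}) = {0,1,2,4,6}
'b' @ 1: {3,5,7,8}
'c' @ 2: {9,10}
'c' @ 3: {}  — no active states
final: {}; accept 1 not in set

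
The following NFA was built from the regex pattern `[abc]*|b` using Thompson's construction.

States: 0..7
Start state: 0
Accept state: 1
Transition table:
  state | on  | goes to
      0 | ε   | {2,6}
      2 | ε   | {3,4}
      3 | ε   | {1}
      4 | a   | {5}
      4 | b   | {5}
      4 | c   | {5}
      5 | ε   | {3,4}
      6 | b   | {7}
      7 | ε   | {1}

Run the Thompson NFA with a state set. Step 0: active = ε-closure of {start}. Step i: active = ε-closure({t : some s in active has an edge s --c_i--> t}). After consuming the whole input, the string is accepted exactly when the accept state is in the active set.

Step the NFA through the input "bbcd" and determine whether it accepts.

S₀ = ε-closure({0}) = {0,1,2,3,4,6}
'b' @ 1: {1,3,4,5,7}  (accept∈set)
'b' @ 2: {1,3,4,5}  (accept∈set)
'c' @ 3: {1,3,4,5}  (accept∈set)
'd' @ 4: {}  — state set empty
end set {} — state 1 not in

Answer: REJECT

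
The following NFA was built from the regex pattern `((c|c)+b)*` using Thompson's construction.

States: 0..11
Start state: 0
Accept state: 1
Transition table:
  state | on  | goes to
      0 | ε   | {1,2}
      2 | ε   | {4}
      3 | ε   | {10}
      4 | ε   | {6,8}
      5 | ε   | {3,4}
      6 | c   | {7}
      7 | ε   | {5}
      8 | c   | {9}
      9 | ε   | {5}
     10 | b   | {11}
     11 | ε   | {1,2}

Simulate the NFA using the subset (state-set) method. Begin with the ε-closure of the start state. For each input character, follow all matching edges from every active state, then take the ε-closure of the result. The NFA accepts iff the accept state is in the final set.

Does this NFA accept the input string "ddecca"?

Answer: REJECT

Trace:
start: ε-closure({0}) = {0,1,2,4,6,8}
'd' @ 1: {}  — state set empty
rest 'decca' ignored (set empty)
final: {}; accept 1 not in set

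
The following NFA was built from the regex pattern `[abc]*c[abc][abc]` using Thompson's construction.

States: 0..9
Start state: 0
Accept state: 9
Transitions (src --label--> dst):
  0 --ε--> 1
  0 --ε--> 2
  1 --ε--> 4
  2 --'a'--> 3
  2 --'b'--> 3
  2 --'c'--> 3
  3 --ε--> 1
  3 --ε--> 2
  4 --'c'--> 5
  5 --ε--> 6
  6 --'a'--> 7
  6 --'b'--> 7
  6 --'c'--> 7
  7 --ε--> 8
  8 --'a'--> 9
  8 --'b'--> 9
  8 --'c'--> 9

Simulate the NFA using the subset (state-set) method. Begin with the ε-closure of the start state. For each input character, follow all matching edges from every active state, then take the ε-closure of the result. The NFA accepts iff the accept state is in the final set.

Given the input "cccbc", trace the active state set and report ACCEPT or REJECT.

Answer: ACCEPT

Derivation:
S₀ = ε-closure({0}) = {0,1,2,4}
'c' @ 1: {1,2,3,4,5,6}
'c' @ 2: {1,2,3,4,5,6,7,8}
'c' @ 3: {1,2,3,4,5,6,7,8,9}  [accepting]
'b' @ 4: {1,2,3,4,7,8,9}  [accepting]
'c' @ 5: {1,2,3,4,5,6,9}  [accepting]
final: {1,2,3,4,5,6,9}; accept 9 in set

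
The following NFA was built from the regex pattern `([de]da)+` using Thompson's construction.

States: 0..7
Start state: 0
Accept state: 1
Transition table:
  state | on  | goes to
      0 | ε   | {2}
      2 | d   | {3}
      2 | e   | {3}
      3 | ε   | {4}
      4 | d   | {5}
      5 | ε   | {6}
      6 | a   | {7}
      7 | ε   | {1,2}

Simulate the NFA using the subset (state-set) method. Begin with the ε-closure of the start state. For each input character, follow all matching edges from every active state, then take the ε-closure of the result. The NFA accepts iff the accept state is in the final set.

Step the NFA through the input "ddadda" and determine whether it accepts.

Answer: ACCEPT

Trace:
S₀ = ε-closure({0}) = {0,2}
'd' @ 1: {3,4}
'd' @ 2: {5,6}
'a' @ 3: {1,2,7}  [accepting]
'd' @ 4: {3,4}
'd' @ 5: {5,6}
'a' @ 6: {1,2,7}  [accepting]
after full input: {1,2,7}  (accept=1 in)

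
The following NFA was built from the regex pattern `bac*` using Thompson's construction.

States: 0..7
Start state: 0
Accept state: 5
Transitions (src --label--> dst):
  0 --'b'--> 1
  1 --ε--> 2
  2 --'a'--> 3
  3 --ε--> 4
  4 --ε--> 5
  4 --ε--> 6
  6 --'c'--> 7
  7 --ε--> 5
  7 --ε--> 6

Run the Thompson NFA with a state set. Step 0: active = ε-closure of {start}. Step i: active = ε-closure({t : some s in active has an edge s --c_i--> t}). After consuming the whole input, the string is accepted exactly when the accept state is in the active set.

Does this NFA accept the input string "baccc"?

S₀ = ε-closure({0}) = {0}
'b' @ 1: {1,2}
'a' @ 2: {3,4,5,6}  [accepting]
'c' @ 3: {5,6,7}  [accepting]
'c' @ 4: {5,6,7}  [accepting]
'c' @ 5: {5,6,7}  [accepting]
final: {5,6,7}; accept 5 in set

Answer: ACCEPT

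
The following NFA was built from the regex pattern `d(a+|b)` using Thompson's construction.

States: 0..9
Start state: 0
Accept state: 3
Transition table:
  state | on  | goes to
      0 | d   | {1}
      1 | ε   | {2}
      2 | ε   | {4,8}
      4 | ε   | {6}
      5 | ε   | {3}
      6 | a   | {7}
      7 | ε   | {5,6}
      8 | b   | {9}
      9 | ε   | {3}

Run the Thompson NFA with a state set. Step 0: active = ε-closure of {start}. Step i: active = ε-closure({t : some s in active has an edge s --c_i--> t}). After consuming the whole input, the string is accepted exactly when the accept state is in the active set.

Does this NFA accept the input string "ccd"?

S₀ = ε-closure({0}) = {0}
'c' @ 1: {}  — no active states
rest 'cd' ignored (set empty)
end set {} — state 3 not in

Answer: REJECT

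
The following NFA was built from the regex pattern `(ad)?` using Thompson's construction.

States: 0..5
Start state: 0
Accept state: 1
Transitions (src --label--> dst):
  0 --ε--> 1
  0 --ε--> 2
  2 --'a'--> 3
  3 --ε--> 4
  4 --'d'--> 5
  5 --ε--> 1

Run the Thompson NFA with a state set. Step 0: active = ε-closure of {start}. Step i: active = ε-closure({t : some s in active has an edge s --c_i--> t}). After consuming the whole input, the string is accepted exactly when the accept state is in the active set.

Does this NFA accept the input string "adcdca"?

Answer: REJECT

Trace:
initial (ε-close {0}): {0,1,2}
'a' @ 1: {3,4}
'd' @ 2: {1,5}  (accept∈set)
'c' @ 3: {}  — state set empty
rest 'dca' ignored (set empty)
after full input: {}  (accept=1 not in)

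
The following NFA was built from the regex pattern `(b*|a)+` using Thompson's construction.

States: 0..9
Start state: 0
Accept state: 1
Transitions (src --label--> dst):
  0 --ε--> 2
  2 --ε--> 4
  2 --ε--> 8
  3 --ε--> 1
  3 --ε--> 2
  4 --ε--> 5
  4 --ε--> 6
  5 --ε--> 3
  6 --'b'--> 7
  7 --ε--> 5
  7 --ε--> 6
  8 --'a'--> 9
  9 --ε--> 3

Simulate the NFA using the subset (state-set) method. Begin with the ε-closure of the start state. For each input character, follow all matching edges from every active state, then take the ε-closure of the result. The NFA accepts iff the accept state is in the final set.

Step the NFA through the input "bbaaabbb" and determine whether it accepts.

S₀ = ε-closure({0}) = {0,1,2,3,4,5,6,8}
'b' @ 1: {1,2,3,4,5,6,7,8}  (accept∈set)
'b' @ 2: {1,2,3,4,5,6,7,8}  (accept∈set)
'a' @ 3: {1,2,3,4,5,6,8,9}  (accept∈set)
'a' @ 4: {1,2,3,4,5,6,8,9}  (accept∈set)
'a' @ 5: {1,2,3,4,5,6,8,9}  (accept∈set)
'b' @ 6: {1,2,3,4,5,6,7,8}  (accept∈set)
'b' @ 7: {1,2,3,4,5,6,7,8}  (accept∈set)
'b' @ 8: {1,2,3,4,5,6,7,8}  (accept∈set)
end set {1,2,3,4,5,6,7,8} — state 1 in

Answer: ACCEPT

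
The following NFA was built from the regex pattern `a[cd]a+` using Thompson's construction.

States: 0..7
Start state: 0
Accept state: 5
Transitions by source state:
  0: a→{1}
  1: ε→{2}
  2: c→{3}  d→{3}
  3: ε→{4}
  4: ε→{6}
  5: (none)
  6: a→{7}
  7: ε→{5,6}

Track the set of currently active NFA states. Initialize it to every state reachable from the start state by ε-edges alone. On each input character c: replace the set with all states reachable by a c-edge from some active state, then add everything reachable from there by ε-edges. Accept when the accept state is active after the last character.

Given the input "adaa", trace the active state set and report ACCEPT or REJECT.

Answer: ACCEPT

Derivation:
start: ε-closure({0}) = {0}
'a' @ 1: {1,2}
'd' @ 2: {3,4,6}
'a' @ 3: {5,6,7}  (accept∈set)
'a' @ 4: {5,6,7}  (accept∈set)
final: {5,6,7}; accept 5 in set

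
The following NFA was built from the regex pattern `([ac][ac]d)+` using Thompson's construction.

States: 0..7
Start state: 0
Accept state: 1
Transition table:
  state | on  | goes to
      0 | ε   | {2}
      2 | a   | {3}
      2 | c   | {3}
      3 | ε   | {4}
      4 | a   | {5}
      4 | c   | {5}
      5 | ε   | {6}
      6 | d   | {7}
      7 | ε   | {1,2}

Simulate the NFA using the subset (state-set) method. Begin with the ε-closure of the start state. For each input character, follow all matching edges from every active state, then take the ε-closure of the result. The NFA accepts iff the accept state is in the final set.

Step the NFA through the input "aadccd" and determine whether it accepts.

Answer: ACCEPT

Trace:
start: ε-closure({0}) = {0,2}
'a' @ 1: {3,4}
'a' @ 2: {5,6}
'd' @ 3: {1,2,7}  [accepting]
'c' @ 4: {3,4}
'c' @ 5: {5,6}
'd' @ 6: {1,2,7}  [accepting]
end set {1,2,7} — state 1 in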